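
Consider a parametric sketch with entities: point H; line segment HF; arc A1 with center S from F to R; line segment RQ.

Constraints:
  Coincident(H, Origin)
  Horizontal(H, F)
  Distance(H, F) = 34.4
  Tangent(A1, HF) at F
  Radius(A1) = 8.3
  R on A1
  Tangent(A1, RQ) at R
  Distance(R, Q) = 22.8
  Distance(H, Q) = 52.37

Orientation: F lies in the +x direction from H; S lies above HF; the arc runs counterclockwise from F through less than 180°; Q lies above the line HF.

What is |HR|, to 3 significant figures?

43.5

Checks: |SF| = 8.300 ✓; |SR| = 8.300 ✓; ∠(SR, RQ) = 90.00° ✓; |RQ| = 22.80 ✓; |HQ| = 52.37 ✓.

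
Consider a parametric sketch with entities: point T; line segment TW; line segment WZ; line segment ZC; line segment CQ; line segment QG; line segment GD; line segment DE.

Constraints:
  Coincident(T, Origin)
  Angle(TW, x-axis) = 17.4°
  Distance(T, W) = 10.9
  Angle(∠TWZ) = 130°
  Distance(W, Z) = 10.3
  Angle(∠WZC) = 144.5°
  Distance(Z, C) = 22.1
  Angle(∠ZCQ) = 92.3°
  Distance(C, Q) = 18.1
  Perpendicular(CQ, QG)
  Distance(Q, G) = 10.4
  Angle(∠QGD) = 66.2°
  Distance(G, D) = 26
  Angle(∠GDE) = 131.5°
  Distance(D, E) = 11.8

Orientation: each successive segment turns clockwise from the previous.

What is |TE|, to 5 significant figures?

49.947

T is at the origin; TW runs at 17.4° with length 10.9, so W = (10.401, 3.2595). ∠TWZ = 130.0° gives WZ at -32.600° from the x-axis; with |WZ| = 10.3, Z = (19.078, -2.2898). ∠WZC = 144.5° gives ZC at -68.100° from the x-axis; with |ZC| = 22.1, C = (27.322, -22.795). ∠ZCQ = 92.3° gives CQ at -155.80° from the x-axis; with |CQ| = 18.1, Q = (10.812, -30.215). CQ ⟂ QG, so QG runs at 114.20°; with |QG| = 10.4, G = (6.5489, -20.729). ∠QGD = 66.2° gives GD at 0.40000° from the x-axis; with |GD| = 26.0, D = (32.548, -20.547). ∠GDE = 131.5° gives DE at -48.100° from the x-axis; with |DE| = 11.8, E = (40.429, -29.330). Then |TE| = |E − T| = 49.947.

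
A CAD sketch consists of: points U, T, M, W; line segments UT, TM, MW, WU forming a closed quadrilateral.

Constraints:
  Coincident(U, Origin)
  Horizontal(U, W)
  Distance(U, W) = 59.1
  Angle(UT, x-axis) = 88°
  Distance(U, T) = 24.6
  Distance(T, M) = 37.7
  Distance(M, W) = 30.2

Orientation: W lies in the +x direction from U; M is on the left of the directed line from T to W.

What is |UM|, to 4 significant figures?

44.35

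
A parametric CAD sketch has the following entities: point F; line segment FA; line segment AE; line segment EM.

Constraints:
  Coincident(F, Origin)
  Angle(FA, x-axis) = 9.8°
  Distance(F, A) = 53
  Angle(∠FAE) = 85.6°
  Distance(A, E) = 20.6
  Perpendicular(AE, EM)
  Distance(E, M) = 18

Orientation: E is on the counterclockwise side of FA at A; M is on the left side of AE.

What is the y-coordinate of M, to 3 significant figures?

24.6

F is at the origin; FA runs at 9.8° with length 53.0, so A = 53.0·(cos 9.8°, sin 9.8°) = (52.2, 9.02). ∠FAE = 85.6°, so AE runs at 9.8° + (180° − 85.6°) = 104° from the x-axis; with |AE| = 20.6, E = A + 20.6·(cos 104°, sin 104°) = (47.2, 29.0). AE ⟂ EM; with |EM| = 18.0 on the left of AE, M = E + 18.0·(-0.969, -0.245) = (29.7, 24.6). So M.y = 24.6.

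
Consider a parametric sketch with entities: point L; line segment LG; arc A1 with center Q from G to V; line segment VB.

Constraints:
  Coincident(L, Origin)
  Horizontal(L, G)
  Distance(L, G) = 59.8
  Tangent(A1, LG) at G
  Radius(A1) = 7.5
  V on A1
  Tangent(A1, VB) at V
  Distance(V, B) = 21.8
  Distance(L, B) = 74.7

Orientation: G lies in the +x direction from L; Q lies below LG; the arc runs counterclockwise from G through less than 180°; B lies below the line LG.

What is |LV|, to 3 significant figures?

55.7

L is at the origin; L and G share the same y with |LG| = 59.8 and G on the +x side, so G = (59.8, 0.00). The tangent condition forces QG to be normal to LG, so Q = G + (0, -7.5) = (59.8, -7.50). Since QV ⟂ VB (tangency), |QB| = √(7.5² + 21.8²) = 23.1 regardless of where V sits on A1. So B lies on both circle(L, 74.7) and circle(Q, 23.1); the below-LG intersection is B = (69.0, -28.6). V is the foot of the tangent from B: V = (54.3, -12.6).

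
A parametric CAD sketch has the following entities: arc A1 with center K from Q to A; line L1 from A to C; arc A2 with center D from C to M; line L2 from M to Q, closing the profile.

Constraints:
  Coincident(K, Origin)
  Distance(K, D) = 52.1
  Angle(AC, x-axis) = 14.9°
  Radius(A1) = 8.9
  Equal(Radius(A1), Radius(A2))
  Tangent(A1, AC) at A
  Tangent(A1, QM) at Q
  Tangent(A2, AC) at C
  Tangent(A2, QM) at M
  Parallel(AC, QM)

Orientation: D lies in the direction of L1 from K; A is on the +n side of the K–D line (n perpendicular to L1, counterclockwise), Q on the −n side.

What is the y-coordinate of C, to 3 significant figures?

22.0

The slot axis is L1's direction at 14.9°, so u = (cos 14.9°, sin 14.9°) = (0.966, 0.257) and n = (−sin 14.9°, cos 14.9°) = (-0.257, 0.966). K is at the origin and D lies 52.1 along u from K, so D = 52.1·u = (50.3, 13.4). Tangency of A1 to both parallel lines with radius 8.9 puts A and Q at K ± 8.9·n: A = (-2.29, 8.60), Q = (2.29, -8.60). Equal radii place C and M the same way about D: C = D + 8.9·n = (48.1, 22.0), M = D − 8.9·n = (52.6, 4.80). So C.y = 22.0.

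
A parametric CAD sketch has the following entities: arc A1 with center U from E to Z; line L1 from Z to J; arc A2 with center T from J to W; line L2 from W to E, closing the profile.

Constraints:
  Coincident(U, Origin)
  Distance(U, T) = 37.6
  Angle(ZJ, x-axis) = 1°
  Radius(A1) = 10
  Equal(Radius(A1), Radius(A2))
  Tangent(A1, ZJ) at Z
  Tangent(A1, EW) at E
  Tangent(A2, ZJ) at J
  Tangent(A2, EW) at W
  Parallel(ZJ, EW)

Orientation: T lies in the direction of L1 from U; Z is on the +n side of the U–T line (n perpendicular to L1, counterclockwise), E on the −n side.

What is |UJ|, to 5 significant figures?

38.907

Tangency of A1 to both parallel lines with radius 10.0 puts Z and E at U ± 10.0·n: Z = (-0.17452, 9.9985), E = (0.17452, -9.9985). Equal radii place J and W the same way about T: J = T + 10.0·n = (37.420, 10.655), W = T − 10.0·n = (37.769, -9.3423). Then |UJ| = |J − U| = 38.907.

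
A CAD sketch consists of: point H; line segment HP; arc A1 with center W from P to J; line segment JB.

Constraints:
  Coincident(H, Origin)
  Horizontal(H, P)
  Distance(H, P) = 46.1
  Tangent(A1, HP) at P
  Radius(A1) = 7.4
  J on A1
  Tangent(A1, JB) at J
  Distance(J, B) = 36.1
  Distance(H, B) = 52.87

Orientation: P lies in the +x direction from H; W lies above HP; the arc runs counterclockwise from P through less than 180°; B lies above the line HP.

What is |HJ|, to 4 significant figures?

53.53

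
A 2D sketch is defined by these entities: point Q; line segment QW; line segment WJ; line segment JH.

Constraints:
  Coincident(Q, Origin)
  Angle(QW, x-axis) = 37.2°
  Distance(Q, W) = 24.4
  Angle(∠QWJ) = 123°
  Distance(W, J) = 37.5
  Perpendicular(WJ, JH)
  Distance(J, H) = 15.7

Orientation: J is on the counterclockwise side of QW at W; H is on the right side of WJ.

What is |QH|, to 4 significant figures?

62.35

Q is at the origin; QW runs at 37.2° with length 24.4, so W = 24.4·(cos 37.2°, sin 37.2°) = (19.44, 14.75). ∠QWJ = 123.0°, so WJ runs at 37.2° + (180° − 123.0°) = 94.20° from the x-axis; with |WJ| = 37.5, J = W + 37.5·(cos 94.20°, sin 94.20°) = (16.69, 52.15). WJ is perpendicular to JH; with |JH| = 15.7 on the right of WJ, H = J + 15.7·(0.9973, 0.07324) = (32.35, 53.30). Then |QH| = |H − Q| = 62.35.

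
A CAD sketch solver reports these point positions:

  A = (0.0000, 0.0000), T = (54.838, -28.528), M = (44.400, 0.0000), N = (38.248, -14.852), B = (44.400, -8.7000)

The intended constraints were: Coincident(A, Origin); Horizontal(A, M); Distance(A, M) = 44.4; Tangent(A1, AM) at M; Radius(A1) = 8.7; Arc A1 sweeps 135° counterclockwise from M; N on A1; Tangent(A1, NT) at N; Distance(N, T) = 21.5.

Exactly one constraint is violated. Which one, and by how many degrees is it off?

Tangent(A1, NT) at N — off by 5.50°.

A = (0.00, 0.00) ✓; A.y = 0.00, M.y = 0.00 ✓; |AM| = 44.40 ✓; ∠(BM, MA) = 90.00° ✓; |BM| = 8.700 ✓; bearing(B→N) − bearing(B→M) = 135.0° ✓; |BN| = 8.700 ✓; ∠(BN, NT) = 84.50° ✗; |NT| = 21.50 ✓.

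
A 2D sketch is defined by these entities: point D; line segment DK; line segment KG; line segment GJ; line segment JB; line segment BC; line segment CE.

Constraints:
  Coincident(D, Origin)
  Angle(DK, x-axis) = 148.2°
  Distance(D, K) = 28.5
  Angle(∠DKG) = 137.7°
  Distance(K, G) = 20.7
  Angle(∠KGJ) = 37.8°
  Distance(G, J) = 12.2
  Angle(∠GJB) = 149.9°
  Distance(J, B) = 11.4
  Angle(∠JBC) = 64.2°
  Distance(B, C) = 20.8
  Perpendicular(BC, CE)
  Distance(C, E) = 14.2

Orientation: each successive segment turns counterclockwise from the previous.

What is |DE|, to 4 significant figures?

48.13

D is at the origin; DK runs at 148.2° with length 28.5, so K = (-24.22, 15.02). ∠DKG = 137.7° gives KG at -169.5° from the x-axis; with |KG| = 20.7, G = (-44.58, 11.25). ∠KGJ = 37.8° gives GJ at -27.30° from the x-axis; with |GJ| = 12.2, J = (-33.73, 5.650). ∠GJB = 149.9° gives JB at 2.800° from the x-axis; with |JB| = 11.4, B = (-22.35, 6.207). ∠JBC = 64.2° gives BC at 118.6° from the x-axis; with |BC| = 20.8, C = (-32.30, 24.47). BC ⟂ CE, so CE runs at -151.4°; with |CE| = 14.2, E = (-44.77, 17.67). Then |DE| = |E − D| = 48.13.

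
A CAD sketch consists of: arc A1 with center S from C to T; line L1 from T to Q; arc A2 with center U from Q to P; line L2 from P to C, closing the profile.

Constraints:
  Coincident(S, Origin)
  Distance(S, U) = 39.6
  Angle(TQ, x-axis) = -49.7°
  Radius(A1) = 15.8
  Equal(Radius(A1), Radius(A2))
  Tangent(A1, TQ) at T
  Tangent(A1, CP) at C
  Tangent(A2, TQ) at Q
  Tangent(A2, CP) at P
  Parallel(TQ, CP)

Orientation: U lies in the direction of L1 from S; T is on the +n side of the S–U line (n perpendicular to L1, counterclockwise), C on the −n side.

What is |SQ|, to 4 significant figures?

42.64

Tangency of A1 to both parallel lines with radius 15.8 puts T and C at S ± 15.8·n: T = (12.05, 10.22), C = (-12.05, -10.22). Equal radii place Q and P the same way about U: Q = U + 15.8·n = (37.66, -19.98), P = U − 15.8·n = (13.56, -40.42). Then |SQ| = |Q − S| = 42.64.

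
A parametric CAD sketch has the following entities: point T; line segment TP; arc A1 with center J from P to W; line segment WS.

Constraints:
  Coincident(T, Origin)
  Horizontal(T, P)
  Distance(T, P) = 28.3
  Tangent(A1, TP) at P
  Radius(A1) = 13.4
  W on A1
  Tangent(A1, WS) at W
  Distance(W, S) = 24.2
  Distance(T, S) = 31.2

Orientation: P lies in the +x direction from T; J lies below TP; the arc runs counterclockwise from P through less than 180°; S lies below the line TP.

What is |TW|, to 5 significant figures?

17.934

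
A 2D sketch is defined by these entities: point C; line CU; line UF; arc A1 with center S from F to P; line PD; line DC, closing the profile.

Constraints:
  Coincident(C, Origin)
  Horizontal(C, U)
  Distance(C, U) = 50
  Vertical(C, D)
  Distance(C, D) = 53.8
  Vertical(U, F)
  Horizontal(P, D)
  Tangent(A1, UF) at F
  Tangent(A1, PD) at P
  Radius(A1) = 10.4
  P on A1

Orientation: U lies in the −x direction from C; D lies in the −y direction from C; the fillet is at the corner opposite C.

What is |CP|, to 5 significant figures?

66.803

The virtual corner opposite C is at (-50.000, -53.800). The tangent condition forces SF to be normal to UF and since A1 is tangent to PD there, SP ⟂ PD, with radius 10.4, so the center S sits 10.4 in from both sides at S = (-39.600, -43.400). That places the tangent points at F = (-50.000, -43.400) on UF and P = (-39.600, -53.800) on PD. Then |CP| = |P − C| = 66.803.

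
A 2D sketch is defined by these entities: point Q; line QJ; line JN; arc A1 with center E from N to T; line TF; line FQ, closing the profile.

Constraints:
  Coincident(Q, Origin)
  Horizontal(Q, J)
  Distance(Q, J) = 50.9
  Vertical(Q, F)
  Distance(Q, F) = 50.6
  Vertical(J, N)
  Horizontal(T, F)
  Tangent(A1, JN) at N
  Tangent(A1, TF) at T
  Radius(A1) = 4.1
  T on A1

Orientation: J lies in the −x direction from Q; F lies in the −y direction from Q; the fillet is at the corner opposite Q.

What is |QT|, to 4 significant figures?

68.92

The virtual corner opposite Q is at (-50.90, -50.60). Tangency of A1 to JN means the radius EN is perpendicular to JN and the tangent condition forces ET to be normal to TF, with radius 4.1, so the center E sits 4.1 in from both sides at E = (-46.80, -46.50). That places the tangent points at N = (-50.90, -46.50) on JN and T = (-46.80, -50.60) on TF. Then |QT| = |T − Q| = 68.92.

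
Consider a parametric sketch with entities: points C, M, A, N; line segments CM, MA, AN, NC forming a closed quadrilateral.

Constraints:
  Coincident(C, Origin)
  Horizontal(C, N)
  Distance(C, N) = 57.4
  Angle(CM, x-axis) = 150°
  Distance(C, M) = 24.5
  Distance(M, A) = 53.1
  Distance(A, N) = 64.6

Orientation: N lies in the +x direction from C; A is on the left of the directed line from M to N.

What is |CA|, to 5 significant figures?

52.430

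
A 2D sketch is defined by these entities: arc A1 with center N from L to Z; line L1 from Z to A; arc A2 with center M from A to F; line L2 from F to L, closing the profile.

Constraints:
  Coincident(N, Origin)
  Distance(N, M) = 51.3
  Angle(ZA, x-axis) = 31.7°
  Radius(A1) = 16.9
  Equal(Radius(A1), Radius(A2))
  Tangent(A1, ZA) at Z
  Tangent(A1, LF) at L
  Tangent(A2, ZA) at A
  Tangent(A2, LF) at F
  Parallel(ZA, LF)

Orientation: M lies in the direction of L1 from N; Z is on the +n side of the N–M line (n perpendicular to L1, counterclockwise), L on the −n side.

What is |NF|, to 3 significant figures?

54.0

Tangency of A1 to both parallel lines with radius 16.9 puts Z and L at N ± 16.9·n: Z = (-8.88, 14.4), L = (8.88, -14.4). Equal radii place A and F the same way about M: A = M + 16.9·n = (34.8, 41.3), F = M − 16.9·n = (52.5, 12.6). Then |NF| = |F − N| = 54.0.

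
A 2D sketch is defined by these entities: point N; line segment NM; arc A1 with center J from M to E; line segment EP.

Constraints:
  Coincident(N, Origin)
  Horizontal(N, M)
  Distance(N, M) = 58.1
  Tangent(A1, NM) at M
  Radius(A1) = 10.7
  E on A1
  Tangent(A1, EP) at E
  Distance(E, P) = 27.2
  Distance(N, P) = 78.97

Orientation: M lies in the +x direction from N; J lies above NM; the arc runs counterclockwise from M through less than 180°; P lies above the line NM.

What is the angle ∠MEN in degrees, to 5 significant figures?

35.705°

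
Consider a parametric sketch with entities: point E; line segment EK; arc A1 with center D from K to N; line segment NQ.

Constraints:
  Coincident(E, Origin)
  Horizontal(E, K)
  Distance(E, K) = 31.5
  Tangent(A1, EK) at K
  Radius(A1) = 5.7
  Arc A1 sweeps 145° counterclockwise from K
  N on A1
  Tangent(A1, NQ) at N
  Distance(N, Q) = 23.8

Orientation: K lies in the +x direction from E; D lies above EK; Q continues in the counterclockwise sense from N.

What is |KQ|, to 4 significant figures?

28.99

E is at the origin; EK is horizontal with |EK| = 31.5 and K on the +x side, so K = (31.50, 0.000). Since A1 is tangent to EK there, DK ⟂ EK, so D = K + (0, 5.7) = (31.50, 5.700). On A1, K sits at bearing -90° from D; a 145° counterclockwise sweep puts N at bearing 55°, so N = D + 5.7·(cos 55°, sin 55°) = (34.77, 10.37). Since A1 is tangent to NQ there, DN ⟂ NQ, so NQ runs along (−sin 55°, cos 55°); with |NQ| = 23.8, Q = (15.27, 24.02). Then |KQ| = |Q − K| = 28.99.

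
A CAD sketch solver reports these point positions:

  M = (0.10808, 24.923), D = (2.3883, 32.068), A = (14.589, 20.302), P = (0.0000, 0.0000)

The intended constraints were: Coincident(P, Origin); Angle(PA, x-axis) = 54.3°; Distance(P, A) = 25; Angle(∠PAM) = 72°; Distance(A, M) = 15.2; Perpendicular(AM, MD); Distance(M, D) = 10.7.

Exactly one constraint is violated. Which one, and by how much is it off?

Distance(M, D) = 10.7 — off by 3.20.

P = (0.00, 0.00) ✓; PA at 54.30° ✓; |PA| = 25.00 ✓; ∠PAM = 72.00° ✓; |AM| = 15.20 ✓; ∠(AM, MD) = 90.00° ✓; |MD| = 7.500 ✗.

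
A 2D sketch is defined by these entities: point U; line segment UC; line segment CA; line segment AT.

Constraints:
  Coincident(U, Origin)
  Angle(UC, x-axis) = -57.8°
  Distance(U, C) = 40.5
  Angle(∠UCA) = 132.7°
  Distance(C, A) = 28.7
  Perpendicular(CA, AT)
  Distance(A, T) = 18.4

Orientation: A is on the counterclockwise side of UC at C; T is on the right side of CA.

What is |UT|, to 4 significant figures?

73.99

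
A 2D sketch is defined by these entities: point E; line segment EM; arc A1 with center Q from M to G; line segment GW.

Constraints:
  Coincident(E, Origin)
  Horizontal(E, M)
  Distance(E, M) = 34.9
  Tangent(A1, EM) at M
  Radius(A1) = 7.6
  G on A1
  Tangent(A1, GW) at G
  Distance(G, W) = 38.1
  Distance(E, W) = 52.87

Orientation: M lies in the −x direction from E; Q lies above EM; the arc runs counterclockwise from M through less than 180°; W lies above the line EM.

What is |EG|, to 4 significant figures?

28.31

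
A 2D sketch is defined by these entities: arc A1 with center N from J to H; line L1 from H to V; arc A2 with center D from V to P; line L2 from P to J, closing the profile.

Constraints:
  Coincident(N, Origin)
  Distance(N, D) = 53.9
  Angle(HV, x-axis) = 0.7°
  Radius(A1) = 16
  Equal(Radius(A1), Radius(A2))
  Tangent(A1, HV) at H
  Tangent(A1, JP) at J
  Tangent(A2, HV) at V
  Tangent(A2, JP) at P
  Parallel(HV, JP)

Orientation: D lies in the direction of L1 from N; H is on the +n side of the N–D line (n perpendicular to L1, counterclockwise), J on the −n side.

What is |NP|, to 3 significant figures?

56.2

The slot axis is L1's direction at 0.7°, so u = (cos 0.7°, sin 0.7°) = (1.00, 0.0122) and n = (−sin 0.7°, cos 0.7°) = (-0.0122, 1.00). N is at the origin and D lies 53.9 along u from N, so D = 53.9·u = (53.9, 0.658). Tangency of A1 to both parallel lines with radius 16.0 puts H and J at N ± 16.0·n: H = (-0.195, 16.0), J = (0.195, -16.0). Equal radii place V and P the same way about D: V = D + 16.0·n = (53.7, 16.7), P = D − 16.0·n = (54.1, -15.3). Then |NP| = |P − N| = 56.2.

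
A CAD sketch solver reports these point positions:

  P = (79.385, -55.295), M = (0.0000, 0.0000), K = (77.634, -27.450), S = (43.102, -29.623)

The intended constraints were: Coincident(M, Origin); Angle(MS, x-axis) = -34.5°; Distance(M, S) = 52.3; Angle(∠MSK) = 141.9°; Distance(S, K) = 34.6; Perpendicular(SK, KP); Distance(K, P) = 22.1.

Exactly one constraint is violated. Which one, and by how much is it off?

Distance(K, P) = 22.1 — off by 5.80.

M = (0.00, 0.00) ✓; MS at -34.50° ✓; |MS| = 52.30 ✓; ∠MSK = 141.9° ✓; |SK| = 34.60 ✓; ∠(SK, KP) = 90.00° ✓; |KP| = 27.90 ✗.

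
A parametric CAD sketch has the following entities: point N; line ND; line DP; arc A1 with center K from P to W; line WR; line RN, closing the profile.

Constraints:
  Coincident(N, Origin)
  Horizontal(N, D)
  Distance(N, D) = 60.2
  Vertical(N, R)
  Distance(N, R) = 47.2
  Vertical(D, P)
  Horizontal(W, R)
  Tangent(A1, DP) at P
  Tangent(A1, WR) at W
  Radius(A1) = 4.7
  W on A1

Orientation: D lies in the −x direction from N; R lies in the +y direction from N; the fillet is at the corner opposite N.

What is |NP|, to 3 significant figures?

73.7

N is at the origin; ND is horizontal with |ND| = 60.2 and D on the −x side, so D = (-60.2, 0.00). NR is vertical with |NR| = 47.2 and R on the +y side, so R = (0.00, 47.2). The virtual corner opposite N is at (-60.2, 47.2). The tangent condition forces KP to be normal to DP and the tangent condition forces KW to be normal to WR, with radius 4.7, so the center K sits 4.7 in from both sides at K = (-55.5, 42.5). That places the tangent points at P = (-60.2, 42.5) on DP and W = (-55.5, 47.2) on WR. Then |NP| = |P − N| = 73.7.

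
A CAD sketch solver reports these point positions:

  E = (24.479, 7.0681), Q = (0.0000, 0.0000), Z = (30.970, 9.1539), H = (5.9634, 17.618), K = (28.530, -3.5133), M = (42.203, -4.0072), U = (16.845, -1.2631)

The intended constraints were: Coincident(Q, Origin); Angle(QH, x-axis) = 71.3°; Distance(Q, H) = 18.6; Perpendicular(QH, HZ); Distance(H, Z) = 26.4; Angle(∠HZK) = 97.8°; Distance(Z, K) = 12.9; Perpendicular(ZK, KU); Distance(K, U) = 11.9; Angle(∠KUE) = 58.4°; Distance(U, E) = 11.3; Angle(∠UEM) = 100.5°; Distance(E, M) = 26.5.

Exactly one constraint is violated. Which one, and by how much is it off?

Distance(E, M) = 26.5 — off by 5.60.

Q = (0.00, 0.00) ✓; QH at 71.30° ✓; |QH| = 18.60 ✓; ∠(QH, HZ) = 90.00° ✓; |HZ| = 26.40 ✓; ∠HZK = 97.80° ✓; |ZK| = 12.90 ✓; ∠(ZK, KU) = 90.00° ✓; |KU| = 11.90 ✓; ∠KUE = 58.40° ✓; |UE| = 11.30 ✓; ∠UEM = 100.5° ✓; |EM| = 20.90 ✗.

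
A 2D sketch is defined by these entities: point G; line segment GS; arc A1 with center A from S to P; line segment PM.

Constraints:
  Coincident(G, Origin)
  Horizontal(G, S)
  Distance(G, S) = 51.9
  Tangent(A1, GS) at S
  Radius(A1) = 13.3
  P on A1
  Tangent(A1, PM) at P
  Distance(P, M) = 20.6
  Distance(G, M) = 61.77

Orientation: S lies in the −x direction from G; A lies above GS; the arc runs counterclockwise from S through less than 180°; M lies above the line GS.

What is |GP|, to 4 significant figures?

44.29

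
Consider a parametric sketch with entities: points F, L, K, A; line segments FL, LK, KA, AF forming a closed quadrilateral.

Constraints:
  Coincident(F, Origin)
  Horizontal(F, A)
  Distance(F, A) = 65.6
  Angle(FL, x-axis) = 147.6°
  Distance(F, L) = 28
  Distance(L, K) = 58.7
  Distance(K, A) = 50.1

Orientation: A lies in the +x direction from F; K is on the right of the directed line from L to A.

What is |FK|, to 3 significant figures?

31.2

Checks: |LK| = 58.70 ✓; |KA| = 50.10 ✓.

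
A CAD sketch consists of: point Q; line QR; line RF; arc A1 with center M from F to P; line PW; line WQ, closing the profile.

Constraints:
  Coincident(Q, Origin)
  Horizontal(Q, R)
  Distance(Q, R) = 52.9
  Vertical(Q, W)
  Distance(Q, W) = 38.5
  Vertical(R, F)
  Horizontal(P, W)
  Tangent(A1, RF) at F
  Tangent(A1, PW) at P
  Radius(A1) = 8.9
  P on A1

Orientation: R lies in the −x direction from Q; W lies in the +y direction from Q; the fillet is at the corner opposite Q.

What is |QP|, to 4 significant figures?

58.47

Q is at the origin; Q and R share the same y with |QR| = 52.9 and R on the −x side, so R = (-52.90, 0.000). QW is vertical with |QW| = 38.5 and W on the +y side, so W = (0.000, 38.50). The virtual corner opposite Q is at (-52.90, 38.50). A1 meets RF tangentially, so MF is at right angles to RF and the tangent condition forces MP to be normal to PW, with radius 8.9, so the center M sits 8.9 in from both sides at M = (-44.00, 29.60). That places the tangent points at F = (-52.90, 29.60) on RF and P = (-44.00, 38.50) on PW. Then |QP| = |P − Q| = 58.47.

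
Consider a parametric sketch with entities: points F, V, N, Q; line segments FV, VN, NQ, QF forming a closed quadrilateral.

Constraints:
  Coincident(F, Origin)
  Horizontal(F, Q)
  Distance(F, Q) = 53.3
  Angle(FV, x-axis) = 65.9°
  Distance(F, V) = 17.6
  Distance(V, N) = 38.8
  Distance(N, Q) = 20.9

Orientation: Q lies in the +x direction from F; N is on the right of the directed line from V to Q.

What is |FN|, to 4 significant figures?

36.89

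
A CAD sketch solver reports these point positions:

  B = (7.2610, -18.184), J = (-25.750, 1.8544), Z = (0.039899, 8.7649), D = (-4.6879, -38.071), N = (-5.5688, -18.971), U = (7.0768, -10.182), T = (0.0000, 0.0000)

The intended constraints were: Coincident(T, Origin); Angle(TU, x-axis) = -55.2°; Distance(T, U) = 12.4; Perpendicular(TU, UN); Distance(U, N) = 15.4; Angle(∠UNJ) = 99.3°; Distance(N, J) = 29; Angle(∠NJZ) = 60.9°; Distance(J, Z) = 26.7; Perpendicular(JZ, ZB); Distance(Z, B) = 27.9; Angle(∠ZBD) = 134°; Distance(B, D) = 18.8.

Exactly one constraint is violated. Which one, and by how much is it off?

Distance(B, D) = 18.8 — off by 4.40.

T = (0.00, 0.00) ✓; TU at -55.20° ✓; |TU| = 12.40 ✓; ∠(TU, UN) = 90.00° ✓; |UN| = 15.40 ✓; ∠UNJ = 99.30° ✓; |NJ| = 29.00 ✓; ∠NJZ = 60.90° ✓; |JZ| = 26.70 ✓; ∠(JZ, ZB) = 90.00° ✓; |ZB| = 27.90 ✓; ∠ZBD = 134.0° ✓; |BD| = 23.20 ✗.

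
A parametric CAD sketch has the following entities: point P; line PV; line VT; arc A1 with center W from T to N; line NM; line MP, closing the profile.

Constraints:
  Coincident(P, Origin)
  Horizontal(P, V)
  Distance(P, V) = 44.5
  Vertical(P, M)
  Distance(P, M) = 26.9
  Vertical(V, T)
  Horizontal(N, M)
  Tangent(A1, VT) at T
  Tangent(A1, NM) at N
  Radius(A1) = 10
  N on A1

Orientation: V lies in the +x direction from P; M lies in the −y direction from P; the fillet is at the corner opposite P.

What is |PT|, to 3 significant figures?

47.6

P is at the origin; P and V share the same y with |PV| = 44.5 and V on the +x side, so V = (44.5, 0.00). P and M share the same x with |PM| = 26.9 and M on the −y side, so M = (0.00, -26.9). The virtual corner opposite P is at (44.5, -26.9). Since A1 is tangent to VT there, WT ⟂ VT and since A1 is tangent to NM there, WN ⟂ NM, with radius 10.0, so the center W sits 10.0 in from both sides at W = (34.5, -16.9). That places the tangent points at T = (44.5, -16.9) on VT and N = (34.5, -26.9) on NM. Then |PT| = |T − P| = 47.6.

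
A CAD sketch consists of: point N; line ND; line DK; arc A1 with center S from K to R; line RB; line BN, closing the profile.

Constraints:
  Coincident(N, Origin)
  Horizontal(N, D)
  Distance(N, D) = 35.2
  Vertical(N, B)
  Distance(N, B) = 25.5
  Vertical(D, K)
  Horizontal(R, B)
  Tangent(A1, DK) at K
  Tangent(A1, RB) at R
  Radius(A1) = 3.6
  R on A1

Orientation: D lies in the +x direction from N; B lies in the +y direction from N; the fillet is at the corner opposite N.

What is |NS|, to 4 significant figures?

38.45

N is at the origin; ND is horizontal with |ND| = 35.2 and D on the +x side, so D = (35.20, 0.000). N and B share the same x with |NB| = 25.5 and B on the +y side, so B = (0.000, 25.50). The virtual corner opposite N is at (35.20, 25.50). A1 meets DK tangentially, so SK is at right angles to DK and the tangent condition forces SR to be normal to RB, with radius 3.6, so the center S sits 3.6 in from both sides at S = (31.60, 21.90). Then |NS| = |S − N| = 38.45.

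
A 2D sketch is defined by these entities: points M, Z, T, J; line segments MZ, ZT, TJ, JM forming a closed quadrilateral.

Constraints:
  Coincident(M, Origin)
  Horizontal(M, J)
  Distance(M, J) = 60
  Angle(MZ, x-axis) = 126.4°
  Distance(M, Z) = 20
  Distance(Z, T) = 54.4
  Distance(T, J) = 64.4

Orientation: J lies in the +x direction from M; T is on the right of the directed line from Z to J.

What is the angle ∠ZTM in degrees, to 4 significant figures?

9.468°

Checks: |ZT| = 54.40 ✓; |TJ| = 64.40 ✓.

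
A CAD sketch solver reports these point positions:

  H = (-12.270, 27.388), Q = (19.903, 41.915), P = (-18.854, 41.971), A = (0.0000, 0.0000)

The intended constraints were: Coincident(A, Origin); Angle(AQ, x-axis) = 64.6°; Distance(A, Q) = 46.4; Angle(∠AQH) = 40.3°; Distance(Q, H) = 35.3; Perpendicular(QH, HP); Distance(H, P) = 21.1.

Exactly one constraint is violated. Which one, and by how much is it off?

Distance(H, P) = 21.1 — off by 5.10.

A = (0.00, 0.00) ✓; AQ at 64.60° ✓; |AQ| = 46.40 ✓; ∠AQH = 40.30° ✓; |QH| = 35.30 ✓; ∠(QH, HP) = 90.00° ✓; |HP| = 16.00 ✗.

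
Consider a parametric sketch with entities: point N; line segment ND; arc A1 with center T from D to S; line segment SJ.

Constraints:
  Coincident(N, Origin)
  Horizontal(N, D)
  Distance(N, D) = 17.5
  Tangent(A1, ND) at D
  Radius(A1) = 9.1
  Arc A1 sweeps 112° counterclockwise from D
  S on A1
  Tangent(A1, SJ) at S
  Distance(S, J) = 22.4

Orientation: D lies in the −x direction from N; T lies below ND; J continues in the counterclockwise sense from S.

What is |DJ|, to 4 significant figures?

33.28

On A1, D sits at bearing 90° from T; a 112° counterclockwise sweep puts S at bearing 202°, so S = T + 9.1·(cos 202°, sin 202°) = (-25.94, -12.51). A1 meets SJ tangentially, so TS is at right angles to SJ, so SJ runs along (−sin 202°, cos 202°); with |SJ| = 22.4, J = (-17.55, -33.28). Then |DJ| = |J − D| = 33.28.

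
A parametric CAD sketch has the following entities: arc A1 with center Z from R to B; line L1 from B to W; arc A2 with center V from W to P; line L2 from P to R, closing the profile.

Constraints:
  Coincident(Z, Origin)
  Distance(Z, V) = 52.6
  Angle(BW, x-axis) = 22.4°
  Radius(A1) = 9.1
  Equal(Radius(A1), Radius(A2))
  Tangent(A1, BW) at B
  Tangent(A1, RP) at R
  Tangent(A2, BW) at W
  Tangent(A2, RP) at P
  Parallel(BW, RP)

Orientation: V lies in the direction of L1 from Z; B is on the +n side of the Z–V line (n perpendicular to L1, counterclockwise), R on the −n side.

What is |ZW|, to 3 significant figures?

53.4

The slot axis is L1's direction at 22.4°, so u = (cos 22.4°, sin 22.4°) = (0.925, 0.381) and n = (−sin 22.4°, cos 22.4°) = (-0.381, 0.925). Z is at the origin and V lies 52.6 along u from Z, so V = 52.6·u = (48.6, 20.0). Tangency of A1 to both parallel lines with radius 9.1 puts B and R at Z ± 9.1·n: B = (-3.47, 8.41), R = (3.47, -8.41). Equal radii place W and P the same way about V: W = V + 9.1·n = (45.2, 28.5), P = V − 9.1·n = (52.1, 11.6). Then |ZW| = |W − Z| = 53.4.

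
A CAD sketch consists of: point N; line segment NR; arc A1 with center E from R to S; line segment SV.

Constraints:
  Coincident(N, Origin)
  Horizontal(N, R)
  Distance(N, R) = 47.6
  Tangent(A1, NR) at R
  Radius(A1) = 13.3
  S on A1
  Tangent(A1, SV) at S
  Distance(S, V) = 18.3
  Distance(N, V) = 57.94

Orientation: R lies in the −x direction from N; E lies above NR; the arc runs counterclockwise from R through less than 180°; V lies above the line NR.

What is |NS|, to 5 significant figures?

41.384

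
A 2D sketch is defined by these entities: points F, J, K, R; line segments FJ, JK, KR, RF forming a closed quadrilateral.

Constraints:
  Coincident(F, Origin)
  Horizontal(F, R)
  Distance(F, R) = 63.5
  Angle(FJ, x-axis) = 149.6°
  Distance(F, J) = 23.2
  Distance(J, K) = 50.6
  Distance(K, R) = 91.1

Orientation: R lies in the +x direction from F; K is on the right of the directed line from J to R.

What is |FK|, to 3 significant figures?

43.2

F is at the origin; FR is horizontal with |FR| = 63.5 and R in +x, so R = (63.5, 0). FJ runs at 149.6° with |FJ| = 23.2, so J = (-20.0, 11.7). K is determined by |JK| = 50.6 and |KR| = 91.1 together: it lies at the intersection of circle(J, 50.6) and circle(R, 91.1). With |JR| = 84.3, the foot of the radical line on JR is 8.14 from J and the perpendicular offset is √(50.6² − 8.14²) = 49.9. Taking the right-of-JR solution: K = (-18.9, -38.8).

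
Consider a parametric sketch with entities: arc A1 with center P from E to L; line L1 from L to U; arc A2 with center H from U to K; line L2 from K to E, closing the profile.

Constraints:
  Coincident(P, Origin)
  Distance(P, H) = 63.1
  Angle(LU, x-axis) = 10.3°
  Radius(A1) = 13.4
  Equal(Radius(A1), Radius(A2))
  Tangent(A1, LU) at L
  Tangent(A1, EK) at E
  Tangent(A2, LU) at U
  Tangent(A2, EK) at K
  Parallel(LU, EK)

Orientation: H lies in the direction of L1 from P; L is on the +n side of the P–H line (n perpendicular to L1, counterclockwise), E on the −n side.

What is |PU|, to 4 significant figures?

64.51

The slot axis is L1's direction at 10.3°, so u = (cos 10.3°, sin 10.3°) = (0.9839, 0.1788) and n = (−sin 10.3°, cos 10.3°) = (-0.1788, 0.9839). P is at the origin and H lies 63.1 along u from P, so H = 63.1·u = (62.08, 11.28). Tangency of A1 to both parallel lines with radius 13.4 puts L and E at P ± 13.4·n: L = (-2.396, 13.18), E = (2.396, -13.18). Equal radii place U and K the same way about H: U = H + 13.4·n = (59.69, 24.47), K = H − 13.4·n = (64.48, -1.902). Then |PU| = |U − P| = 64.51.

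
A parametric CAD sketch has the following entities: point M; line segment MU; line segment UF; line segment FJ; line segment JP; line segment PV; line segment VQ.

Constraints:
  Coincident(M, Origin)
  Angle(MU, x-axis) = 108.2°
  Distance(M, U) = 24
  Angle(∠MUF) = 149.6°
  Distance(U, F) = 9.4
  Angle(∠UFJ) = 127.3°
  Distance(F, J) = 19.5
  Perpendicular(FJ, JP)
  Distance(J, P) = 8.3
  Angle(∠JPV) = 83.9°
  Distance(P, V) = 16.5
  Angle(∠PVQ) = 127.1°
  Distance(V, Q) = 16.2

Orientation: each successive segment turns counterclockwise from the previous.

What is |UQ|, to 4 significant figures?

14.82

M is at the origin; MU runs at 108.2° with length 24.0, so U = (-7.496, 22.80). ∠MUF = 149.6° gives UF at 138.6° from the x-axis; with |UF| = 9.4, F = (-14.55, 29.02). ∠UFJ = 127.3° gives FJ at -168.7° from the x-axis; with |FJ| = 19.5, J = (-33.67, 25.19). FJ ⟂ JP, so JP runs at -78.70°; with |JP| = 8.3, P = (-32.04, 17.06). ∠JPV = 83.9° gives PV at 17.40° from the x-axis; with |PV| = 16.5, V = (-16.30, 21.99). ∠PVQ = 127.1° gives VQ at 70.30° from the x-axis; with |VQ| = 16.2, Q = (-10.84, 37.24). Then |UQ| = |Q − U| = 14.82.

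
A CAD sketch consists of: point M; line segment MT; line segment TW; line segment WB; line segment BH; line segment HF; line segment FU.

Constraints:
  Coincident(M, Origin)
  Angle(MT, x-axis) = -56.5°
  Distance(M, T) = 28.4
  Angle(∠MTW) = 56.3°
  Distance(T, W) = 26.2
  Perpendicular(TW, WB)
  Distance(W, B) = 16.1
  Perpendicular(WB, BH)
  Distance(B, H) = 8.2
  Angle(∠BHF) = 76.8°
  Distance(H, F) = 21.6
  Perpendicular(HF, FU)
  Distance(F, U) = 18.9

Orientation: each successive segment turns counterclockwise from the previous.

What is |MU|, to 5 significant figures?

35.238

M is at the origin; MT runs at -56.5° with length 28.4, so T = (15.675, -23.682). ∠MTW = 56.3° gives TW at 67.200° from the x-axis; with |TW| = 26.2, W = (25.828, 0.47046). TW ⟂ WB, so WB runs at 157.20°; with |WB| = 16.1, B = (10.986, 6.7095). The perpendicularity gives BH at right angles to WB, so BH runs at -112.80°; with |BH| = 8.2, H = (7.8083, -0.84982). ∠BHF = 76.8° gives HF at -9.6000° from the x-axis; with |HF| = 21.6, F = (29.106, -4.4520). The perpendicularity gives FU at right angles to HF, so FU runs at 80.400°; with |FU| = 18.9, U = (32.258, 14.183). Then |MU| = |U − M| = 35.238.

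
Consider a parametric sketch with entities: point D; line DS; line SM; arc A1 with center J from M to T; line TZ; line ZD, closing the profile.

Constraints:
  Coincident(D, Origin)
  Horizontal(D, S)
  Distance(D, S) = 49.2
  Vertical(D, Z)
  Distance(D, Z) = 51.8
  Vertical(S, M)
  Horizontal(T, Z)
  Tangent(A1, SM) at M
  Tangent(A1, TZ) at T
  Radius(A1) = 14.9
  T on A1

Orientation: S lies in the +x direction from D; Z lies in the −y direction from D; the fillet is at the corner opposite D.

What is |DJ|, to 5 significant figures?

50.380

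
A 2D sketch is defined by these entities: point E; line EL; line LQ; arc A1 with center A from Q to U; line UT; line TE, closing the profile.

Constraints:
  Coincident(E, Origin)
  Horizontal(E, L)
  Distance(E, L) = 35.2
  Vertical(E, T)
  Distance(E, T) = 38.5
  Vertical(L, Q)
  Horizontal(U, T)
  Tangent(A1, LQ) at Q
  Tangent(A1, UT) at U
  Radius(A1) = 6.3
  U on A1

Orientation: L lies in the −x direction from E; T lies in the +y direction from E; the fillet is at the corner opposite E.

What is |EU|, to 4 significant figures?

48.14

E is at the origin; EL is horizontal with |EL| = 35.2 and L on the −x side, so L = (-35.20, 0.000). E and T share the same x with |ET| = 38.5 and T on the +y side, so T = (0.000, 38.50). The virtual corner opposite E is at (-35.20, 38.50). A1 meets LQ tangentially, so AQ is at right angles to LQ and A1 meets UT tangentially, so AU is at right angles to UT, with radius 6.3, so the center A sits 6.3 in from both sides at A = (-28.90, 32.20). That places the tangent points at Q = (-35.20, 32.20) on LQ and U = (-28.90, 38.50) on UT. Then |EU| = |U − E| = 48.14.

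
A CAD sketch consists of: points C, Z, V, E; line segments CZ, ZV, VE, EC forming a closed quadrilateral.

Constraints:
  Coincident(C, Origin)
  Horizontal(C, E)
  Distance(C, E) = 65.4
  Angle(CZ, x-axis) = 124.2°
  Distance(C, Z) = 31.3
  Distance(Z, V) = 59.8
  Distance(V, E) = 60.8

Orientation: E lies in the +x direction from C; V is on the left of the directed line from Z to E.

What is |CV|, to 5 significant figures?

63.930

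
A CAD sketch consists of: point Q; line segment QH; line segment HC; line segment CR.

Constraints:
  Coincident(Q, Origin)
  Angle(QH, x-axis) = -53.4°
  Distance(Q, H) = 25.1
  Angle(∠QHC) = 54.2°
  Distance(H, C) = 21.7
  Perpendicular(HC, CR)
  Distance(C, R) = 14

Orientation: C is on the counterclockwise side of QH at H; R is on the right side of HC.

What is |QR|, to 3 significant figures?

35.1

∠QHC = 54.2°, so HC runs at -53.4° + (180° − 54.2°) = 72.4° from the x-axis; with |HC| = 21.7, C = H + 21.7·(cos 72.4°, sin 72.4°) = (21.5, 0.534). HC is perpendicular to CR; with |CR| = 14.0 on the right of HC, R = C + 14.0·(0.953, -0.302) = (34.9, -3.70). Then |QR| = |R − Q| = 35.1.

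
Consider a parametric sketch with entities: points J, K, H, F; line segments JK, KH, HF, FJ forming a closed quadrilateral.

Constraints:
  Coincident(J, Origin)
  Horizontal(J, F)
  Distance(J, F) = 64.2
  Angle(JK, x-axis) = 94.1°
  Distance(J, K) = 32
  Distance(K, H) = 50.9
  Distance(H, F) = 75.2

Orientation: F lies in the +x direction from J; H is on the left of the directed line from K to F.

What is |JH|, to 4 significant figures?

76.07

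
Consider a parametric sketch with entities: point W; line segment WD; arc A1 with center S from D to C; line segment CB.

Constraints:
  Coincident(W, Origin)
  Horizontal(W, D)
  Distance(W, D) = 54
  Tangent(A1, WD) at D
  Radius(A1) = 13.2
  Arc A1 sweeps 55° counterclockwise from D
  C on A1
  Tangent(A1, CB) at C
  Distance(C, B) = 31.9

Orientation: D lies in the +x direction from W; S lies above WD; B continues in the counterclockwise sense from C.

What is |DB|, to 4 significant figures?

43.08

W is at the origin; W and D share the same y with |WD| = 54.0 and D on the +x side, so D = (54.00, 0.000). Tangency of A1 to WD means the radius SD is perpendicular to WD, so S = D + (0, 13.2) = (54.00, 13.20). On A1, D sits at bearing -90° from S; a 55° counterclockwise sweep puts C at bearing -35°, so C = S + 13.2·(cos -35°, sin -35°) = (64.81, 5.629). Tangency of A1 to CB means the radius SC is perpendicular to CB, so CB runs along (−sin -35°, cos -35°); with |CB| = 31.9, B = (83.11, 31.76). Then |DB| = |B − D| = 43.08.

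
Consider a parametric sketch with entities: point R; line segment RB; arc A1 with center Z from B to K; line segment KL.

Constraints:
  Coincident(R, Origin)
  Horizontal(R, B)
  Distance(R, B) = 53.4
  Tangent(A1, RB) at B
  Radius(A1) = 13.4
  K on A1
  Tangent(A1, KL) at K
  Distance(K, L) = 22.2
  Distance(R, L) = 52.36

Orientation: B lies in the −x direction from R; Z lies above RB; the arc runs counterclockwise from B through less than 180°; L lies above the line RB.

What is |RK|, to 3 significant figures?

42.0

R is at the origin; RB is horizontal with |RB| = 53.4 and B on the −x side, so B = (-53.4, 0.00). Tangency of A1 to RB means the radius ZB is perpendicular to RB, so Z = B + (0, 13.4) = (-53.4, 13.4). Since ZK ⟂ KL (tangency), |ZL| = √(13.4² + 22.2²) = 25.9 regardless of where K sits on A1. So L lies on both circle(R, 52.36) and circle(Z, 25.9); the above-RB intersection is L = (-39.0, 35.0). K is the foot of the tangent from L: K = (-40.0, 12.8).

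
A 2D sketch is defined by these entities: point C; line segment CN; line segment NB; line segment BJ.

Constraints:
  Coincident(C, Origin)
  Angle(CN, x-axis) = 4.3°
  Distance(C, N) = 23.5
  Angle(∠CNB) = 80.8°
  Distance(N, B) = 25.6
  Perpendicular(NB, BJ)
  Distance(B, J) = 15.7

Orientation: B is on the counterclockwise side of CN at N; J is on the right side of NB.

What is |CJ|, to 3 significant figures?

44.6

C is at the origin; CN runs at 4.3° with length 23.5, so N = 23.5·(cos 4.3°, sin 4.3°) = (23.4, 1.76). ∠CNB = 80.8°, so NB runs at 4.3° + (180° − 80.8°) = 104° from the x-axis; with |NB| = 25.6, B = N + 25.6·(cos 104°, sin 104°) = (17.5, 26.7). NB ⟂ BJ; with |BJ| = 15.7 on the right of NB, J = B + 15.7·(0.972, 0.233) = (32.7, 30.3). Then |CJ| = |J − C| = 44.6.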